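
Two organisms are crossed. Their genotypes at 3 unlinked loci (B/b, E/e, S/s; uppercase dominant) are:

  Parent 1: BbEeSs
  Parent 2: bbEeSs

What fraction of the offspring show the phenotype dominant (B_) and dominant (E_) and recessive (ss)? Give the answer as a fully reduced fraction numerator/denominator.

P(B_ E_ ss) = 3/32

BbEeSs gametes: BES×1, BEs×1, BeS×1, Bes×1, bES×1, bEs×1, beS×1, bes×1
bbEeSs gametes: bES×2, bEs×2, beS×2, bes×2
BbEeSs×bbEeSs grid (8·8=64): BbEESS=2 BbEESs=4 BbEEss=2 BbEeSS=4 BbEeSs=8 BbEess=4 BbeeSS=2 BbeeSs=4 Bbeess=2 bbEESS=2 bbEESs=4 bbEEss=2 bbEeSS=4 bbEeSs=8 bbEess=4 bbeeSS=2 bbeeSs=4 bbeess=2
B_ E_ ss hits 6/64; gcd=2; 6÷2/64÷2 = 3/32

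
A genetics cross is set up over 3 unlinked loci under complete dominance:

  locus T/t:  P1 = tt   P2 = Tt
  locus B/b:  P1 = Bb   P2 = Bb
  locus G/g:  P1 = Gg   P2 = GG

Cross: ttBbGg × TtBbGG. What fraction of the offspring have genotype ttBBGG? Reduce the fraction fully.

P(ttBBGG) = 1/16

ttBbGg gametes: tBG×2, tBg×2, tbG×2, tbg×2
TtBbGG gametes: TBG×2, TbG×2, tBG×2, tbG×2
ttBbGg×TtBbGG grid (8·8=64): TtBBGG=4 TtBBGg=4 TtBbGG=8 TtBbGg=8 TtbbGG=4 TtbbGg=4 ttBBGG=4 ttBBGg=4 ttBbGG=8 ttBbGg=8 ttbbGG=4 ttbbGg=4
ttBBGG hits 4/64; gcd=4; 4÷4/64÷4 = 1/16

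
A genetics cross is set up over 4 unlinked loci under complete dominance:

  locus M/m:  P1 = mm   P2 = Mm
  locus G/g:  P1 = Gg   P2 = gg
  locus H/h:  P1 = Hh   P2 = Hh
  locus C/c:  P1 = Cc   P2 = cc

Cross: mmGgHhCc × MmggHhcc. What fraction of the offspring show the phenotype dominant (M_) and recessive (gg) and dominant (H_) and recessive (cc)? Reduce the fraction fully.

mmGgHhCc gametes: mGHC×2, mGHc×2, mGhC×2, mGhc×2, mgHC×2, mgHc×2, mghC×2, mghc×2
MmggHhcc gametes: MgHc×4, Mghc×4, mgHc×4, mghc×4
mmGgHhCc×MmggHhcc grid (16·16=256): MmGgHHCc=8 MmGgHHcc=8 MmGgHhCc=16 MmGgHhcc=16 MmGghhCc=8 MmGghhcc=8 MmggHHCc=8 MmggHHcc=8 MmggHhCc=16 MmggHhcc=16 MmgghhCc=8 Mmgghhcc=8 mmGgHHCc=8 mmGgHHcc=8 mmGgHhCc=16 mmGgHhcc=16 mmGghhCc=8 mmGghhcc=8 mmggHHCc=8 mmggHHcc=8 mmggHhCc=16 mmggHhcc=16 mmgghhCc=8 mmgghhcc=8
M_ gg H_ cc hits 24/256; gcd=8; 24÷8/256÷8 = 3/32

P(M_ gg H_ cc) = 3/32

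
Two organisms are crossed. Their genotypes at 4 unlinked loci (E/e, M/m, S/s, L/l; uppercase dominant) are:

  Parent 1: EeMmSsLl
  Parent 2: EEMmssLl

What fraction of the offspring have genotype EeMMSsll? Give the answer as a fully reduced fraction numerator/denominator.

P(EeMMSsll) = 1/64

EeMmSsLl gametes: EMSL×1, EMSl×1, EMsL×1, EMsl×1, EmSL×1, EmSl×1, EmsL×1, Emsl×1, eMSL×1, eMSl×1, eMsL×1, eMsl×1, emSL×1, emSl×1, emsL×1, emsl×1
EEMmssLl gametes: EMsL×4, EMsl×4, EmsL×4, Emsl×4
EeMmSsLl×EEMmssLl grid (16·16=256): EEMMSsLL=4 EEMMSsLl=8 EEMMSsll=4 EEMMssLL=4 EEMMssLl=8 EEMMssll=4 EEMmSsLL=8 EEMmSsLl=16 EEMmSsll=8 EEMmssLL=8 EEMmssLl=16 EEMmssll=8 EEmmSsLL=4 EEmmSsLl=8 EEmmSsll=4 EEmmssLL=4 EEmmssLl=8 EEmmssll=4 EeMMSsLL=4 EeMMSsLl=8 EeMMSsll=4 EeMMssLL=4 EeMMssLl=8 EeMMssll=4 EeMmSsLL=8 EeMmSsLl=16 EeMmSsll=8 EeMmssLL=8 EeMmssLl=16 EeMmssll=8 EemmSsLL=4 EemmSsLl=8 EemmSsll=4 EemmssLL=4 EemmssLl=8 Eemmssll=4
EeMMSsll hits 4/256; gcd=4; 4÷4/256÷4 = 1/64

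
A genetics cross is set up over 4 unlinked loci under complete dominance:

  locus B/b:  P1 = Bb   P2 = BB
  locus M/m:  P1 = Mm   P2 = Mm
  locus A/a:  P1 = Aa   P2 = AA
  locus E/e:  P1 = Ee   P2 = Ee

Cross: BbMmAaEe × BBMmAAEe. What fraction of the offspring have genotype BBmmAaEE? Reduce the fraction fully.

BbMmAaEe gametes: BMAE×1, BMAe×1, BMaE×1, BMae×1, BmAE×1, BmAe×1, BmaE×1, Bmae×1, bMAE×1, bMAe×1, bMaE×1, bMae×1, bmAE×1, bmAe×1, bmaE×1, bmae×1
BBMmAAEe gametes: BMAE×4, BMAe×4, BmAE×4, BmAe×4
BbMmAaEe×BBMmAAEe grid (16·16=256): BBMMAAEE=4 BBMMAAEe=8 BBMMAAee=4 BBMMAaEE=4 BBMMAaEe=8 BBMMAaee=4 BBMmAAEE=8 BBMmAAEe=16 BBMmAAee=8 BBMmAaEE=8 BBMmAaEe=16 BBMmAaee=8 BBmmAAEE=4 BBmmAAEe=8 BBmmAAee=4 BBmmAaEE=4 BBmmAaEe=8 BBmmAaee=4 BbMMAAEE=4 BbMMAAEe=8 BbMMAAee=4 BbMMAaEE=4 BbMMAaEe=8 BbMMAaee=4 BbMmAAEE=8 BbMmAAEe=16 BbMmAAee=8 BbMmAaEE=8 BbMmAaEe=16 BbMmAaee=8 BbmmAAEE=4 BbmmAAEe=8 BbmmAAee=4 BbmmAaEE=4 BbmmAaEe=8 BbmmAaee=4
BBmmAaEE hits 4/256; gcd=4; 4÷4/256÷4 = 1/64

P(BBmmAaEE) = 1/64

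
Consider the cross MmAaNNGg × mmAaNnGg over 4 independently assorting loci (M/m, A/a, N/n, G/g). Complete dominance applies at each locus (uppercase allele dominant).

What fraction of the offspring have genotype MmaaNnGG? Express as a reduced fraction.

MmAaNNGg gametes: MANG×2, MANg×2, MaNG×2, MaNg×2, mANG×2, mANg×2, maNG×2, maNg×2
mmAaNnGg gametes: mANG×2, mANg×2, mAnG×2, mAng×2, maNG×2, maNg×2, manG×2, mang×2
MmAaNNGg×mmAaNnGg grid (16·16=256): MmAANNGG=4 MmAANNGg=8 MmAANNgg=4 MmAANnGG=4 MmAANnGg=8 MmAANngg=4 MmAaNNGG=8 MmAaNNGg=16 MmAaNNgg=8 MmAaNnGG=8 MmAaNnGg=16 MmAaNngg=8 MmaaNNGG=4 MmaaNNGg=8 MmaaNNgg=4 MmaaNnGG=4 MmaaNnGg=8 MmaaNngg=4 mmAANNGG=4 mmAANNGg=8 mmAANNgg=4 mmAANnGG=4 mmAANnGg=8 mmAANngg=4 mmAaNNGG=8 mmAaNNGg=16 mmAaNNgg=8 mmAaNnGG=8 mmAaNnGg=16 mmAaNngg=8 mmaaNNGG=4 mmaaNNGg=8 mmaaNNgg=4 mmaaNnGG=4 mmaaNnGg=8 mmaaNngg=4
MmaaNnGG hits 4/256; gcd=4; 4÷4/256÷4 = 1/64

P(MmaaNnGG) = 1/64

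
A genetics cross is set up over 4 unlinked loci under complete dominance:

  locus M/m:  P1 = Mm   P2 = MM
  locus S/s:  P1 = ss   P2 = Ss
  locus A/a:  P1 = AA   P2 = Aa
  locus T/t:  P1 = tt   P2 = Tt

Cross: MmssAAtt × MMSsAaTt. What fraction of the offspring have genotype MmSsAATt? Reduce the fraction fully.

P(MmSsAATt) = 1/16

MmssAAtt gametes: MsAt×8, msAt×8
MMSsAaTt gametes: MSAT×2, MSAt×2, MSaT×2, MSat×2, MsAT×2, MsAt×2, MsaT×2, Msat×2
MmssAAtt×MMSsAaTt grid (16·16=256): MMSsAATt=16 MMSsAAtt=16 MMSsAaTt=16 MMSsAatt=16 MMssAATt=16 MMssAAtt=16 MMssAaTt=16 MMssAatt=16 MmSsAATt=16 MmSsAAtt=16 MmSsAaTt=16 MmSsAatt=16 MmssAATt=16 MmssAAtt=16 MmssAaTt=16 MmssAatt=16
MmSsAATt hits 16/256; gcd=16; 16÷16/256÷16 = 1/16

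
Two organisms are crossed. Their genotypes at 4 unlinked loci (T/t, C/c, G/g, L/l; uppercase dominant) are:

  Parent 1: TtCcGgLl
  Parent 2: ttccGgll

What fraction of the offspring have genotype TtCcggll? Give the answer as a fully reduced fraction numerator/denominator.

P(TtCcggll) = 1/32

TtCcGgLl gametes: TCGL×1, TCGl×1, TCgL×1, TCgl×1, TcGL×1, TcGl×1, TcgL×1, Tcgl×1, tCGL×1, tCGl×1, tCgL×1, tCgl×1, tcGL×1, tcGl×1, tcgL×1, tcgl×1
ttccGgll gametes: tcGl×8, tcgl×8
TtCcGgLl×ttccGgll grid (16·16=256): TtCcGGLl=8 TtCcGGll=8 TtCcGgLl=16 TtCcGgll=16 TtCcggLl=8 TtCcggll=8 TtccGGLl=8 TtccGGll=8 TtccGgLl=16 TtccGgll=16 TtccggLl=8 Ttccggll=8 ttCcGGLl=8 ttCcGGll=8 ttCcGgLl=16 ttCcGgll=16 ttCcggLl=8 ttCcggll=8 ttccGGLl=8 ttccGGll=8 ttccGgLl=16 ttccGgll=16 ttccggLl=8 ttccggll=8
TtCcggll hits 8/256; gcd=8; 8÷8/256÷8 = 1/32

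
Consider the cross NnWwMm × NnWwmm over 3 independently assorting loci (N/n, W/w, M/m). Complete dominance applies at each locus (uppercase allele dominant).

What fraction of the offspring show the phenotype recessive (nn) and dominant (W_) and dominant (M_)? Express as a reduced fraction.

NnWwMm gametes: NWM×1, NWm×1, NwM×1, Nwm×1, nWM×1, nWm×1, nwM×1, nwm×1
NnWwmm gametes: NWm×2, Nwm×2, nWm×2, nwm×2
NnWwMm×NnWwmm grid (8·8=64): NNWWMm=2 NNWWmm=2 NNWwMm=4 NNWwmm=4 NNwwMm=2 NNwwmm=2 NnWWMm=4 NnWWmm=4 NnWwMm=8 NnWwmm=8 NnwwMm=4 Nnwwmm=4 nnWWMm=2 nnWWmm=2 nnWwMm=4 nnWwmm=4 nnwwMm=2 nnwwmm=2
nn W_ M_ hits 6/64; gcd=2; 6÷2/64÷2 = 3/32

P(nn W_ M_) = 3/32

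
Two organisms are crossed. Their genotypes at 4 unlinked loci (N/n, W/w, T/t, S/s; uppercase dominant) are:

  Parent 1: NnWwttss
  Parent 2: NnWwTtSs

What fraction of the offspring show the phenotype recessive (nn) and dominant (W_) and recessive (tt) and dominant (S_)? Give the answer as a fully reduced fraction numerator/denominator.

P(nn W_ tt S_) = 3/64

NnWwttss gametes: NWts×4, Nwts×4, nWts×4, nwts×4
NnWwTtSs gametes: NWTS×1, NWTs×1, NWtS×1, NWts×1, NwTS×1, NwTs×1, NwtS×1, Nwts×1, nWTS×1, nWTs×1, nWtS×1, nWts×1, nwTS×1, nwTs×1, nwtS×1, nwts×1
NnWwttss×NnWwTtSs grid (16·16=256): NNWWTtSs=4 NNWWTtss=4 NNWWttSs=4 NNWWttss=4 NNWwTtSs=8 NNWwTtss=8 NNWwttSs=8 NNWwttss=8 NNwwTtSs=4 NNwwTtss=4 NNwwttSs=4 NNwwttss=4 NnWWTtSs=8 NnWWTtss=8 NnWWttSs=8 NnWWttss=8 NnWwTtSs=16 NnWwTtss=16 NnWwttSs=16 NnWwttss=16 NnwwTtSs=8 NnwwTtss=8 NnwwttSs=8 Nnwwttss=8 nnWWTtSs=4 nnWWTtss=4 nnWWttSs=4 nnWWttss=4 nnWwTtSs=8 nnWwTtss=8 nnWwttSs=8 nnWwttss=8 nnwwTtSs=4 nnwwTtss=4 nnwwttSs=4 nnwwttss=4
nn W_ tt S_ hits 12/256; gcd=4; 12÷4/256÷4 = 3/64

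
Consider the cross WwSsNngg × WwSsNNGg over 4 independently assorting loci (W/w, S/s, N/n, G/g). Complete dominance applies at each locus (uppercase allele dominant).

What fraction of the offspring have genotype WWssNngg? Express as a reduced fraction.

P(WWssNngg) = 1/64

WwSsNngg gametes: WSNg×2, WSng×2, WsNg×2, Wsng×2, wSNg×2, wSng×2, wsNg×2, wsng×2
WwSsNNGg gametes: WSNG×2, WSNg×2, WsNG×2, WsNg×2, wSNG×2, wSNg×2, wsNG×2, wsNg×2
WwSsNngg×WwSsNNGg grid (16·16=256): WWSSNNGg=4 WWSSNNgg=4 WWSSNnGg=4 WWSSNngg=4 WWSsNNGg=8 WWSsNNgg=8 WWSsNnGg=8 WWSsNngg=8 WWssNNGg=4 WWssNNgg=4 WWssNnGg=4 WWssNngg=4 WwSSNNGg=8 WwSSNNgg=8 WwSSNnGg=8 WwSSNngg=8 WwSsNNGg=16 WwSsNNgg=16 WwSsNnGg=16 WwSsNngg=16 WwssNNGg=8 WwssNNgg=8 WwssNnGg=8 WwssNngg=8 wwSSNNGg=4 wwSSNNgg=4 wwSSNnGg=4 wwSSNngg=4 wwSsNNGg=8 wwSsNNgg=8 wwSsNnGg=8 wwSsNngg=8 wwssNNGg=4 wwssNNgg=4 wwssNnGg=4 wwssNngg=4
WWssNngg hits 4/256; gcd=4; 4÷4/256÷4 = 1/64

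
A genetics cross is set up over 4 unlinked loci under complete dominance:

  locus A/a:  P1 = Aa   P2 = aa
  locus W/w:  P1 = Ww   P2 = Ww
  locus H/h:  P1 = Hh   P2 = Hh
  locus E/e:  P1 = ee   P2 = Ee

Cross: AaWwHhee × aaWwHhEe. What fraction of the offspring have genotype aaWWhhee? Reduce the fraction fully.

P(aaWWhhee) = 1/64

AaWwHhee gametes: AWHe×2, AWhe×2, AwHe×2, Awhe×2, aWHe×2, aWhe×2, awHe×2, awhe×2
aaWwHhEe gametes: aWHE×2, aWHe×2, aWhE×2, aWhe×2, awHE×2, awHe×2, awhE×2, awhe×2
AaWwHhee×aaWwHhEe grid (16·16=256): AaWWHHEe=4 AaWWHHee=4 AaWWHhEe=8 AaWWHhee=8 AaWWhhEe=4 AaWWhhee=4 AaWwHHEe=8 AaWwHHee=8 AaWwHhEe=16 AaWwHhee=16 AaWwhhEe=8 AaWwhhee=8 AawwHHEe=4 AawwHHee=4 AawwHhEe=8 AawwHhee=8 AawwhhEe=4 Aawwhhee=4 aaWWHHEe=4 aaWWHHee=4 aaWWHhEe=8 aaWWHhee=8 aaWWhhEe=4 aaWWhhee=4 aaWwHHEe=8 aaWwHHee=8 aaWwHhEe=16 aaWwHhee=16 aaWwhhEe=8 aaWwhhee=8 aawwHHEe=4 aawwHHee=4 aawwHhEe=8 aawwHhee=8 aawwhhEe=4 aawwhhee=4
aaWWhhee hits 4/256; gcd=4; 4÷4/256÷4 = 1/64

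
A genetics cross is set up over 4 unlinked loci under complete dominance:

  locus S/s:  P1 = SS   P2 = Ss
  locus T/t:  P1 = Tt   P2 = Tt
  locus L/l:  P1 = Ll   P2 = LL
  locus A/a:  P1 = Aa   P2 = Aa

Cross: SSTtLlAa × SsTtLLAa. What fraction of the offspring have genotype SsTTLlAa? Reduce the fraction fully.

SSTtLlAa gametes: STLA×2, STLa×2, STlA×2, STla×2, StLA×2, StLa×2, StlA×2, Stla×2
SsTtLLAa gametes: STLA×2, STLa×2, StLA×2, StLa×2, sTLA×2, sTLa×2, stLA×2, stLa×2
SSTtLlAa×SsTtLLAa grid (16·16=256): SSTTLLAA=4 SSTTLLAa=8 SSTTLLaa=4 SSTTLlAA=4 SSTTLlAa=8 SSTTLlaa=4 SSTtLLAA=8 SSTtLLAa=16 SSTtLLaa=8 SSTtLlAA=8 SSTtLlAa=16 SSTtLlaa=8 SSttLLAA=4 SSttLLAa=8 SSttLLaa=4 SSttLlAA=4 SSttLlAa=8 SSttLlaa=4 SsTTLLAA=4 SsTTLLAa=8 SsTTLLaa=4 SsTTLlAA=4 SsTTLlAa=8 SsTTLlaa=4 SsTtLLAA=8 SsTtLLAa=16 SsTtLLaa=8 SsTtLlAA=8 SsTtLlAa=16 SsTtLlaa=8 SsttLLAA=4 SsttLLAa=8 SsttLLaa=4 SsttLlAA=4 SsttLlAa=8 SsttLlaa=4
SsTTLlAa hits 8/256; gcd=8; 8÷8/256÷8 = 1/32

P(SsTTLlAa) = 1/32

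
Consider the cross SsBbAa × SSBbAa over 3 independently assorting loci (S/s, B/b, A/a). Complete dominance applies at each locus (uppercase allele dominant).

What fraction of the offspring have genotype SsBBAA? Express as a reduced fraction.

P(SsBBAA) = 1/32

SsBbAa gametes: SBA×1, SBa×1, SbA×1, Sba×1, sBA×1, sBa×1, sbA×1, sba×1
SSBbAa gametes: SBA×2, SBa×2, SbA×2, Sba×2
SsBbAa×SSBbAa grid (8·8=64): SSBBAA=2 SSBBAa=4 SSBBaa=2 SSBbAA=4 SSBbAa=8 SSBbaa=4 SSbbAA=2 SSbbAa=4 SSbbaa=2 SsBBAA=2 SsBBAa=4 SsBBaa=2 SsBbAA=4 SsBbAa=8 SsBbaa=4 SsbbAA=2 SsbbAa=4 Ssbbaa=2
SsBBAA hits 2/64; gcd=2; 2÷2/64÷2 = 1/32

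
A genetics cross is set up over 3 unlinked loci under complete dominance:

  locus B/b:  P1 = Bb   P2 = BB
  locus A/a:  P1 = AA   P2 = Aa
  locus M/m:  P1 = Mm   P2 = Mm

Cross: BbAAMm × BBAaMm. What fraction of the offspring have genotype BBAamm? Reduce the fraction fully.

BbAAMm gametes: BAM×2, BAm×2, bAM×2, bAm×2
BBAaMm gametes: BAM×2, BAm×2, BaM×2, Bam×2
BbAAMm×BBAaMm grid (8·8=64): BBAAMM=4 BBAAMm=8 BBAAmm=4 BBAaMM=4 BBAaMm=8 BBAamm=4 BbAAMM=4 BbAAMm=8 BbAAmm=4 BbAaMM=4 BbAaMm=8 BbAamm=4
BBAamm hits 4/64; gcd=4; 4÷4/64÷4 = 1/16

P(BBAamm) = 1/16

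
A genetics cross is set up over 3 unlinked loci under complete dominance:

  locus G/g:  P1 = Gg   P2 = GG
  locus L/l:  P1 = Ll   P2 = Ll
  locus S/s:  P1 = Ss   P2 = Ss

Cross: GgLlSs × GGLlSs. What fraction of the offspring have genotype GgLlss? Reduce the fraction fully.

P(GgLlss) = 1/16

GgLlSs gametes: GLS×1, GLs×1, GlS×1, Gls×1, gLS×1, gLs×1, glS×1, gls×1
GGLlSs gametes: GLS×2, GLs×2, GlS×2, Gls×2
GgLlSs×GGLlSs grid (8·8=64): GGLLSS=2 GGLLSs=4 GGLLss=2 GGLlSS=4 GGLlSs=8 GGLlss=4 GGllSS=2 GGllSs=4 GGllss=2 GgLLSS=2 GgLLSs=4 GgLLss=2 GgLlSS=4 GgLlSs=8 GgLlss=4 GgllSS=2 GgllSs=4 Ggllss=2
GgLlss hits 4/64; gcd=4; 4÷4/64÷4 = 1/16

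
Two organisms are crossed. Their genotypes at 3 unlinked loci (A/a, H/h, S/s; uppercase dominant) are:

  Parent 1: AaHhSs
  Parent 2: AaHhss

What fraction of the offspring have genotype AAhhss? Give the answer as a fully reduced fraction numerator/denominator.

P(AAhhss) = 1/32

AaHhSs gametes: AHS×1, AHs×1, AhS×1, Ahs×1, aHS×1, aHs×1, ahS×1, ahs×1
AaHhss gametes: AHs×2, Ahs×2, aHs×2, ahs×2
AaHhSs×AaHhss grid (8·8=64): AAHHSs=2 AAHHss=2 AAHhSs=4 AAHhss=4 AAhhSs=2 AAhhss=2 AaHHSs=4 AaHHss=4 AaHhSs=8 AaHhss=8 AahhSs=4 Aahhss=4 aaHHSs=2 aaHHss=2 aaHhSs=4 aaHhss=4 aahhSs=2 aahhss=2
AAhhss hits 2/64; gcd=2; 2÷2/64÷2 = 1/32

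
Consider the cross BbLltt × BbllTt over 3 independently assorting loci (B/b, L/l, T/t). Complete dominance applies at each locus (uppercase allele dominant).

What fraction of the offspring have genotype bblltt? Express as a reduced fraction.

BbLltt gametes: BLt×2, Blt×2, bLt×2, blt×2
BbllTt gametes: BlT×2, Blt×2, blT×2, blt×2
BbLltt×BbllTt grid (8·8=64): BBLlTt=4 BBLltt=4 BBllTt=4 BBlltt=4 BbLlTt=8 BbLltt=8 BbllTt=8 Bblltt=8 bbLlTt=4 bbLltt=4 bbllTt=4 bblltt=4
bblltt hits 4/64; gcd=4; 4÷4/64÷4 = 1/16

P(bblltt) = 1/16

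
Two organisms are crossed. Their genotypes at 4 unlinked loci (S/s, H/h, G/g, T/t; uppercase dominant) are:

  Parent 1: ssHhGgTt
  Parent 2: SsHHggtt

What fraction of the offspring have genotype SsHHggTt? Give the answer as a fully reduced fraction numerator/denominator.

ssHhGgTt gametes: sHGT×2, sHGt×2, sHgT×2, sHgt×2, shGT×2, shGt×2, shgT×2, shgt×2
SsHHggtt gametes: SHgt×8, sHgt×8
ssHhGgTt×SsHHggtt grid (16·16=256): SsHHGgTt=16 SsHHGgtt=16 SsHHggTt=16 SsHHggtt=16 SsHhGgTt=16 SsHhGgtt=16 SsHhggTt=16 SsHhggtt=16 ssHHGgTt=16 ssHHGgtt=16 ssHHggTt=16 ssHHggtt=16 ssHhGgTt=16 ssHhGgtt=16 ssHhggTt=16 ssHhggtt=16
SsHHggTt hits 16/256; gcd=16; 16÷16/256÷16 = 1/16

P(SsHHggTt) = 1/16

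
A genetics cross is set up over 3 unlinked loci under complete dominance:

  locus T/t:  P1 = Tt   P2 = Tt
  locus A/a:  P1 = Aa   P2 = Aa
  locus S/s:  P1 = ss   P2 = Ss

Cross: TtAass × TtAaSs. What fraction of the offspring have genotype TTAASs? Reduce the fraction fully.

TtAass gametes: TAs×2, Tas×2, tAs×2, tas×2
TtAaSs gametes: TAS×1, TAs×1, TaS×1, Tas×1, tAS×1, tAs×1, taS×1, tas×1
TtAass×TtAaSs grid (8·8=64): TTAASs=2 TTAAss=2 TTAaSs=4 TTAass=4 TTaaSs=2 TTaass=2 TtAASs=4 TtAAss=4 TtAaSs=8 TtAass=8 TtaaSs=4 Ttaass=4 ttAASs=2 ttAAss=2 ttAaSs=4 ttAass=4 ttaaSs=2 ttaass=2
TTAASs hits 2/64; gcd=2; 2÷2/64÷2 = 1/32

P(TTAASs) = 1/32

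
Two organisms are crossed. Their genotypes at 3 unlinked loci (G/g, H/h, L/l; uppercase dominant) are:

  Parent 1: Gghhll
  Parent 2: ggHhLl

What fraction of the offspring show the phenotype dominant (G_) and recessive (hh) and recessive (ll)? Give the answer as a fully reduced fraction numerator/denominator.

P(G_ hh ll) = 1/8

Gghhll gametes: Ghl×4, ghl×4
ggHhLl gametes: gHL×2, gHl×2, ghL×2, ghl×2
Gghhll×ggHhLl grid (8·8=64): GgHhLl=8 GgHhll=8 GghhLl=8 Gghhll=8 ggHhLl=8 ggHhll=8 gghhLl=8 gghhll=8
G_ hh ll hits 8/64; gcd=8; 8÷8/64÷8 = 1/8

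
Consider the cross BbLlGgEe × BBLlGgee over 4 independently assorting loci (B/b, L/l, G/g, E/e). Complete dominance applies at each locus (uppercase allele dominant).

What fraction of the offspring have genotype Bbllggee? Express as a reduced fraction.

P(Bbllggee) = 1/64

BbLlGgEe gametes: BLGE×1, BLGe×1, BLgE×1, BLge×1, BlGE×1, BlGe×1, BlgE×1, Blge×1, bLGE×1, bLGe×1, bLgE×1, bLge×1, blGE×1, blGe×1, blgE×1, blge×1
BBLlGgee gametes: BLGe×4, BLge×4, BlGe×4, Blge×4
BbLlGgEe×BBLlGgee grid (16·16=256): BBLLGGEe=4 BBLLGGee=4 BBLLGgEe=8 BBLLGgee=8 BBLLggEe=4 BBLLggee=4 BBLlGGEe=8 BBLlGGee=8 BBLlGgEe=16 BBLlGgee=16 BBLlggEe=8 BBLlggee=8 BBllGGEe=4 BBllGGee=4 BBllGgEe=8 BBllGgee=8 BBllggEe=4 BBllggee=4 BbLLGGEe=4 BbLLGGee=4 BbLLGgEe=8 BbLLGgee=8 BbLLggEe=4 BbLLggee=4 BbLlGGEe=8 BbLlGGee=8 BbLlGgEe=16 BbLlGgee=16 BbLlggEe=8 BbLlggee=8 BbllGGEe=4 BbllGGee=4 BbllGgEe=8 BbllGgee=8 BbllggEe=4 Bbllggee=4
Bbllggee hits 4/256; gcd=4; 4÷4/256÷4 = 1/64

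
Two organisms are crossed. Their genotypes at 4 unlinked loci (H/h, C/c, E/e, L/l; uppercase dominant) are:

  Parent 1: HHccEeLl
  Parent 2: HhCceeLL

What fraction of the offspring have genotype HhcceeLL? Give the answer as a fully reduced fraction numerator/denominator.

HHccEeLl gametes: HcEL×4, HcEl×4, HceL×4, Hcel×4
HhCceeLL gametes: HCeL×4, HceL×4, hCeL×4, hceL×4
HHccEeLl×HhCceeLL grid (16·16=256): HHCcEeLL=16 HHCcEeLl=16 HHCceeLL=16 HHCceeLl=16 HHccEeLL=16 HHccEeLl=16 HHcceeLL=16 HHcceeLl=16 HhCcEeLL=16 HhCcEeLl=16 HhCceeLL=16 HhCceeLl=16 HhccEeLL=16 HhccEeLl=16 HhcceeLL=16 HhcceeLl=16
HhcceeLL hits 16/256; gcd=16; 16÷16/256÷16 = 1/16

P(HhcceeLL) = 1/16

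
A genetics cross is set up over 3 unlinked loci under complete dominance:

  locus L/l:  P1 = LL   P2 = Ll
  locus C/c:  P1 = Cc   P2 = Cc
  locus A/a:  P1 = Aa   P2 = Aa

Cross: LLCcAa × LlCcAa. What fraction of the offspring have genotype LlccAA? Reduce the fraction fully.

LLCcAa gametes: LCA×2, LCa×2, LcA×2, Lca×2
LlCcAa gametes: LCA×1, LCa×1, LcA×1, Lca×1, lCA×1, lCa×1, lcA×1, lca×1
LLCcAa×LlCcAa grid (8·8=64): LLCCAA=2 LLCCAa=4 LLCCaa=2 LLCcAA=4 LLCcAa=8 LLCcaa=4 LLccAA=2 LLccAa=4 LLccaa=2 LlCCAA=2 LlCCAa=4 LlCCaa=2 LlCcAA=4 LlCcAa=8 LlCcaa=4 LlccAA=2 LlccAa=4 Llccaa=2
LlccAA hits 2/64; gcd=2; 2÷2/64÷2 = 1/32

P(LlccAA) = 1/32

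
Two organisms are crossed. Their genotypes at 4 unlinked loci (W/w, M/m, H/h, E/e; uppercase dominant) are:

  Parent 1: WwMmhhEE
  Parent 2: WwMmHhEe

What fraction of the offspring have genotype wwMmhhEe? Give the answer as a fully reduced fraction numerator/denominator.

WwMmhhEE gametes: WMhE×4, WmhE×4, wMhE×4, wmhE×4
WwMmHhEe gametes: WMHE×1, WMHe×1, WMhE×1, WMhe×1, WmHE×1, WmHe×1, WmhE×1, Wmhe×1, wMHE×1, wMHe×1, wMhE×1, wMhe×1, wmHE×1, wmHe×1, wmhE×1, wmhe×1
WwMmhhEE×WwMmHhEe grid (16·16=256): WWMMHhEE=4 WWMMHhEe=4 WWMMhhEE=4 WWMMhhEe=4 WWMmHhEE=8 WWMmHhEe=8 WWMmhhEE=8 WWMmhhEe=8 WWmmHhEE=4 WWmmHhEe=4 WWmmhhEE=4 WWmmhhEe=4 WwMMHhEE=8 WwMMHhEe=8 WwMMhhEE=8 WwMMhhEe=8 WwMmHhEE=16 WwMmHhEe=16 WwMmhhEE=16 WwMmhhEe=16 WwmmHhEE=8 WwmmHhEe=8 WwmmhhEE=8 WwmmhhEe=8 wwMMHhEE=4 wwMMHhEe=4 wwMMhhEE=4 wwMMhhEe=4 wwMmHhEE=8 wwMmHhEe=8 wwMmhhEE=8 wwMmhhEe=8 wwmmHhEE=4 wwmmHhEe=4 wwmmhhEE=4 wwmmhhEe=4
wwMmhhEe hits 8/256; gcd=8; 8÷8/256÷8 = 1/32

P(wwMmhhEe) = 1/32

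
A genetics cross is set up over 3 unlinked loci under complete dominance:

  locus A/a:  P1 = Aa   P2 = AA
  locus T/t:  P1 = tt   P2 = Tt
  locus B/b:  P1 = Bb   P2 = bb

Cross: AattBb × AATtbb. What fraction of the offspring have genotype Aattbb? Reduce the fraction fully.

AattBb gametes: AtB×2, Atb×2, atB×2, atb×2
AATtbb gametes: ATb×4, Atb×4
AattBb×AATtbb grid (8·8=64): AATtBb=8 AATtbb=8 AAttBb=8 AAttbb=8 AaTtBb=8 AaTtbb=8 AattBb=8 Aattbb=8
Aattbb hits 8/64; gcd=8; 8÷8/64÷8 = 1/8

P(Aattbb) = 1/8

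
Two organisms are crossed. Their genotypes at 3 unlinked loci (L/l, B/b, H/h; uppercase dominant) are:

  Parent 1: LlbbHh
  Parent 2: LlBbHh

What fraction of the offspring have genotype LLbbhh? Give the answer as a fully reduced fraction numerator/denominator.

P(LLbbhh) = 1/32

LlbbHh gametes: LbH×2, Lbh×2, lbH×2, lbh×2
LlBbHh gametes: LBH×1, LBh×1, LbH×1, Lbh×1, lBH×1, lBh×1, lbH×1, lbh×1
LlbbHh×LlBbHh grid (8·8=64): LLBbHH=2 LLBbHh=4 LLBbhh=2 LLbbHH=2 LLbbHh=4 LLbbhh=2 LlBbHH=4 LlBbHh=8 LlBbhh=4 LlbbHH=4 LlbbHh=8 Llbbhh=4 llBbHH=2 llBbHh=4 llBbhh=2 llbbHH=2 llbbHh=4 llbbhh=2
LLbbhh hits 2/64; gcd=2; 2÷2/64÷2 = 1/32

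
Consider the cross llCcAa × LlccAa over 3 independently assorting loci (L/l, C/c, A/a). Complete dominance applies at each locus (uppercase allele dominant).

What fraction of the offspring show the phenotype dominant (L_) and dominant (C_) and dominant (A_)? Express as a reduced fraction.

P(L_ C_ A_) = 3/16

llCcAa gametes: lCA×2, lCa×2, lcA×2, lca×2
LlccAa gametes: LcA×2, Lca×2, lcA×2, lca×2
llCcAa×LlccAa grid (8·8=64): LlCcAA=4 LlCcAa=8 LlCcaa=4 LlccAA=4 LlccAa=8 Llccaa=4 llCcAA=4 llCcAa=8 llCcaa=4 llccAA=4 llccAa=8 llccaa=4
L_ C_ A_ hits 12/64; gcd=4; 12÷4/64÷4 = 3/16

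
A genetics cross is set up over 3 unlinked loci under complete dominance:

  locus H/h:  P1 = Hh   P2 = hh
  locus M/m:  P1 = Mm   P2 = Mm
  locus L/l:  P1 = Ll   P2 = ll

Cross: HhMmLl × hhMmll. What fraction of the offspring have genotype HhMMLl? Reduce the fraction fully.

HhMmLl gametes: HML×1, HMl×1, HmL×1, Hml×1, hML×1, hMl×1, hmL×1, hml×1
hhMmll gametes: hMl×4, hml×4
HhMmLl×hhMmll grid (8·8=64): HhMMLl=4 HhMMll=4 HhMmLl=8 HhMmll=8 HhmmLl=4 Hhmmll=4 hhMMLl=4 hhMMll=4 hhMmLl=8 hhMmll=8 hhmmLl=4 hhmmll=4
HhMMLl hits 4/64; gcd=4; 4÷4/64÷4 = 1/16

P(HhMMLl) = 1/16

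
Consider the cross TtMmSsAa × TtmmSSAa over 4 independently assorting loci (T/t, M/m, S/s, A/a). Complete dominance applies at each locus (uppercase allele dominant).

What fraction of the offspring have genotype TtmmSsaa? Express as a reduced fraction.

P(TtmmSsaa) = 1/32

TtMmSsAa gametes: TMSA×1, TMSa×1, TMsA×1, TMsa×1, TmSA×1, TmSa×1, TmsA×1, Tmsa×1, tMSA×1, tMSa×1, tMsA×1, tMsa×1, tmSA×1, tmSa×1, tmsA×1, tmsa×1
TtmmSSAa gametes: TmSA×4, TmSa×4, tmSA×4, tmSa×4
TtMmSsAa×TtmmSSAa grid (16·16=256): TTMmSSAA=4 TTMmSSAa=8 TTMmSSaa=4 TTMmSsAA=4 TTMmSsAa=8 TTMmSsaa=4 TTmmSSAA=4 TTmmSSAa=8 TTmmSSaa=4 TTmmSsAA=4 TTmmSsAa=8 TTmmSsaa=4 TtMmSSAA=8 TtMmSSAa=16 TtMmSSaa=8 TtMmSsAA=8 TtMmSsAa=16 TtMmSsaa=8 TtmmSSAA=8 TtmmSSAa=16 TtmmSSaa=8 TtmmSsAA=8 TtmmSsAa=16 TtmmSsaa=8 ttMmSSAA=4 ttMmSSAa=8 ttMmSSaa=4 ttMmSsAA=4 ttMmSsAa=8 ttMmSsaa=4 ttmmSSAA=4 ttmmSSAa=8 ttmmSSaa=4 ttmmSsAA=4 ttmmSsAa=8 ttmmSsaa=4
TtmmSsaa hits 8/256; gcd=8; 8÷8/256÷8 = 1/32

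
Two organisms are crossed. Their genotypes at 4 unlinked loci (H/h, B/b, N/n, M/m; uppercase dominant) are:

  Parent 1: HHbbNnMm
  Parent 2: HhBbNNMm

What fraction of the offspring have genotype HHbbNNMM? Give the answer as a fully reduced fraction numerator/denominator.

HHbbNnMm gametes: HbNM×4, HbNm×4, HbnM×4, Hbnm×4
HhBbNNMm gametes: HBNM×2, HBNm×2, HbNM×2, HbNm×2, hBNM×2, hBNm×2, hbNM×2, hbNm×2
HHbbNnMm×HhBbNNMm grid (16·16=256): HHBbNNMM=8 HHBbNNMm=16 HHBbNNmm=8 HHBbNnMM=8 HHBbNnMm=16 HHBbNnmm=8 HHbbNNMM=8 HHbbNNMm=16 HHbbNNmm=8 HHbbNnMM=8 HHbbNnMm=16 HHbbNnmm=8 HhBbNNMM=8 HhBbNNMm=16 HhBbNNmm=8 HhBbNnMM=8 HhBbNnMm=16 HhBbNnmm=8 HhbbNNMM=8 HhbbNNMm=16 HhbbNNmm=8 HhbbNnMM=8 HhbbNnMm=16 HhbbNnmm=8
HHbbNNMM hits 8/256; gcd=8; 8÷8/256÷8 = 1/32

P(HHbbNNMM) = 1/32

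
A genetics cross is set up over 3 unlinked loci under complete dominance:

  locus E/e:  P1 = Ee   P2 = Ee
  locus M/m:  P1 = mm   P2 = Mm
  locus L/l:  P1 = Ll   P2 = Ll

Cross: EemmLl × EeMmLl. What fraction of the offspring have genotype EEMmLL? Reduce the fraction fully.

EemmLl gametes: EmL×2, Eml×2, emL×2, eml×2
EeMmLl gametes: EML×1, EMl×1, EmL×1, Eml×1, eML×1, eMl×1, emL×1, eml×1
EemmLl×EeMmLl grid (8·8=64): EEMmLL=2 EEMmLl=4 EEMmll=2 EEmmLL=2 EEmmLl=4 EEmmll=2 EeMmLL=4 EeMmLl=8 EeMmll=4 EemmLL=4 EemmLl=8 Eemmll=4 eeMmLL=2 eeMmLl=4 eeMmll=2 eemmLL=2 eemmLl=4 eemmll=2
EEMmLL hits 2/64; gcd=2; 2÷2/64÷2 = 1/32

P(EEMmLL) = 1/32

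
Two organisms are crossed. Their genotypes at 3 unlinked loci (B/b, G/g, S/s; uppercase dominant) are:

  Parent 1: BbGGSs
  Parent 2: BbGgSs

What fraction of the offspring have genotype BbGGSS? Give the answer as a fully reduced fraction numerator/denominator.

BbGGSs gametes: BGS×2, BGs×2, bGS×2, bGs×2
BbGgSs gametes: BGS×1, BGs×1, BgS×1, Bgs×1, bGS×1, bGs×1, bgS×1, bgs×1
BbGGSs×BbGgSs grid (8·8=64): BBGGSS=2 BBGGSs=4 BBGGss=2 BBGgSS=2 BBGgSs=4 BBGgss=2 BbGGSS=4 BbGGSs=8 BbGGss=4 BbGgSS=4 BbGgSs=8 BbGgss=4 bbGGSS=2 bbGGSs=4 bbGGss=2 bbGgSS=2 bbGgSs=4 bbGgss=2
BbGGSS hits 4/64; gcd=4; 4÷4/64÷4 = 1/16

P(BbGGSS) = 1/16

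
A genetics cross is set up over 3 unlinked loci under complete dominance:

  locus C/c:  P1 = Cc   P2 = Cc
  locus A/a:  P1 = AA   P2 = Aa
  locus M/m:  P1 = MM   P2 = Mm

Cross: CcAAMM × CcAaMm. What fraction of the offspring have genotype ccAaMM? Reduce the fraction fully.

P(ccAaMM) = 1/16

CcAAMM gametes: CAM×4, cAM×4
CcAaMm gametes: CAM×1, CAm×1, CaM×1, Cam×1, cAM×1, cAm×1, caM×1, cam×1
CcAAMM×CcAaMm grid (8·8=64): CCAAMM=4 CCAAMm=4 CCAaMM=4 CCAaMm=4 CcAAMM=8 CcAAMm=8 CcAaMM=8 CcAaMm=8 ccAAMM=4 ccAAMm=4 ccAaMM=4 ccAaMm=4
ccAaMM hits 4/64; gcd=4; 4÷4/64÷4 = 1/16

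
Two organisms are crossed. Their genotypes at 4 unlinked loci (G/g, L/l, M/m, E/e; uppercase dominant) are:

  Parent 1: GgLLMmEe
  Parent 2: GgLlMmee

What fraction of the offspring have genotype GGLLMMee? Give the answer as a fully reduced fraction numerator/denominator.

P(GGLLMMee) = 1/64

GgLLMmEe gametes: GLME×2, GLMe×2, GLmE×2, GLme×2, gLME×2, gLMe×2, gLmE×2, gLme×2
GgLlMmee gametes: GLMe×2, GLme×2, GlMe×2, Glme×2, gLMe×2, gLme×2, glMe×2, glme×2
GgLLMmEe×GgLlMmee grid (16·16=256): GGLLMMEe=4 GGLLMMee=4 GGLLMmEe=8 GGLLMmee=8 GGLLmmEe=4 GGLLmmee=4 GGLlMMEe=4 GGLlMMee=4 GGLlMmEe=8 GGLlMmee=8 GGLlmmEe=4 GGLlmmee=4 GgLLMMEe=8 GgLLMMee=8 GgLLMmEe=16 GgLLMmee=16 GgLLmmEe=8 GgLLmmee=8 GgLlMMEe=8 GgLlMMee=8 GgLlMmEe=16 GgLlMmee=16 GgLlmmEe=8 GgLlmmee=8 ggLLMMEe=4 ggLLMMee=4 ggLLMmEe=8 ggLLMmee=8 ggLLmmEe=4 ggLLmmee=4 ggLlMMEe=4 ggLlMMee=4 ggLlMmEe=8 ggLlMmee=8 ggLlmmEe=4 ggLlmmee=4
GGLLMMee hits 4/256; gcd=4; 4÷4/256÷4 = 1/64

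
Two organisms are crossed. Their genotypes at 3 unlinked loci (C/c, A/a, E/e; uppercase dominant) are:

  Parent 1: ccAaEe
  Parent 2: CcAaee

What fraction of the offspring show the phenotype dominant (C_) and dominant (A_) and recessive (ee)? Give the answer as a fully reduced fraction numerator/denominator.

ccAaEe gametes: cAE×2, cAe×2, caE×2, cae×2
CcAaee gametes: CAe×2, Cae×2, cAe×2, cae×2
ccAaEe×CcAaee grid (8·8=64): CcAAEe=4 CcAAee=4 CcAaEe=8 CcAaee=8 CcaaEe=4 Ccaaee=4 ccAAEe=4 ccAAee=4 ccAaEe=8 ccAaee=8 ccaaEe=4 ccaaee=4
C_ A_ ee hits 12/64; gcd=4; 12÷4/64÷4 = 3/16

P(C_ A_ ee) = 3/16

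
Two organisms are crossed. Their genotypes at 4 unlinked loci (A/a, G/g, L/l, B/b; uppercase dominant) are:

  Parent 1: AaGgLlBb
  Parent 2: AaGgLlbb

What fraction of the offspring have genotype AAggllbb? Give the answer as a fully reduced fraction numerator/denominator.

AaGgLlBb gametes: AGLB×1, AGLb×1, AGlB×1, AGlb×1, AgLB×1, AgLb×1, AglB×1, Aglb×1, aGLB×1, aGLb×1, aGlB×1, aGlb×1, agLB×1, agLb×1, aglB×1, aglb×1
AaGgLlbb gametes: AGLb×2, AGlb×2, AgLb×2, Aglb×2, aGLb×2, aGlb×2, agLb×2, aglb×2
AaGgLlBb×AaGgLlbb grid (16·16=256): AAGGLLBb=2 AAGGLLbb=2 AAGGLlBb=4 AAGGLlbb=4 AAGGllBb=2 AAGGllbb=2 AAGgLLBb=4 AAGgLLbb=4 AAGgLlBb=8 AAGgLlbb=8 AAGgllBb=4 AAGgllbb=4 AAggLLBb=2 AAggLLbb=2 AAggLlBb=4 AAggLlbb=4 AAggllBb=2 AAggllbb=2 AaGGLLBb=4 AaGGLLbb=4 AaGGLlBb=8 AaGGLlbb=8 AaGGllBb=4 AaGGllbb=4 AaGgLLBb=8 AaGgLLbb=8 AaGgLlBb=16 AaGgLlbb=16 AaGgllBb=8 AaGgllbb=8 AaggLLBb=4 AaggLLbb=4 AaggLlBb=8 AaggLlbb=8 AaggllBb=4 Aaggllbb=4 aaGGLLBb=2 aaGGLLbb=2 aaGGLlBb=4 aaGGLlbb=4 aaGGllBb=2 aaGGllbb=2 aaGgLLBb=4 aaGgLLbb=4 aaGgLlBb=8 aaGgLlbb=8 aaGgllBb=4 aaGgllbb=4 aaggLLBb=2 aaggLLbb=2 aaggLlBb=4 aaggLlbb=4 aaggllBb=2 aaggllbb=2
AAggllbb hits 2/256; gcd=2; 2÷2/256÷2 = 1/128

P(AAggllbb) = 1/128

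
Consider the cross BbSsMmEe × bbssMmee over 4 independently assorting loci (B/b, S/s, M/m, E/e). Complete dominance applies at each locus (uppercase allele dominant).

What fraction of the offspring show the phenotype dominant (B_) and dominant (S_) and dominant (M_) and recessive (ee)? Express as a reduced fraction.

P(B_ S_ M_ ee) = 3/32

BbSsMmEe gametes: BSME×1, BSMe×1, BSmE×1, BSme×1, BsME×1, BsMe×1, BsmE×1, Bsme×1, bSME×1, bSMe×1, bSmE×1, bSme×1, bsME×1, bsMe×1, bsmE×1, bsme×1
bbssMmee gametes: bsMe×8, bsme×8
BbSsMmEe×bbssMmee grid (16·16=256): BbSsMMEe=8 BbSsMMee=8 BbSsMmEe=16 BbSsMmee=16 BbSsmmEe=8 BbSsmmee=8 BbssMMEe=8 BbssMMee=8 BbssMmEe=16 BbssMmee=16 BbssmmEe=8 Bbssmmee=8 bbSsMMEe=8 bbSsMMee=8 bbSsMmEe=16 bbSsMmee=16 bbSsmmEe=8 bbSsmmee=8 bbssMMEe=8 bbssMMee=8 bbssMmEe=16 bbssMmee=16 bbssmmEe=8 bbssmmee=8
B_ S_ M_ ee hits 24/256; gcd=8; 24÷8/256÷8 = 3/32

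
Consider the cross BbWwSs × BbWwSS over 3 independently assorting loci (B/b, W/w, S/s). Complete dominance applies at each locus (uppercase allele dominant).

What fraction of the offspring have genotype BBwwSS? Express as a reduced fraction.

P(BBwwSS) = 1/32

BbWwSs gametes: BWS×1, BWs×1, BwS×1, Bws×1, bWS×1, bWs×1, bwS×1, bws×1
BbWwSS gametes: BWS×2, BwS×2, bWS×2, bwS×2
BbWwSs×BbWwSS grid (8·8=64): BBWWSS=2 BBWWSs=2 BBWwSS=4 BBWwSs=4 BBwwSS=2 BBwwSs=2 BbWWSS=4 BbWWSs=4 BbWwSS=8 BbWwSs=8 BbwwSS=4 BbwwSs=4 bbWWSS=2 bbWWSs=2 bbWwSS=4 bbWwSs=4 bbwwSS=2 bbwwSs=2
BBwwSS hits 2/64; gcd=2; 2÷2/64÷2 = 1/32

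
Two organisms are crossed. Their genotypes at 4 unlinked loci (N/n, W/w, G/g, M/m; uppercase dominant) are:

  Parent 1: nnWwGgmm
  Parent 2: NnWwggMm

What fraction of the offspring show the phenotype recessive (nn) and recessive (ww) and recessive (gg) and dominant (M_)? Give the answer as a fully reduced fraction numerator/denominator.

nnWwGgmm gametes: nWGm×4, nWgm×4, nwGm×4, nwgm×4
NnWwggMm gametes: NWgM×2, NWgm×2, NwgM×2, Nwgm×2, nWgM×2, nWgm×2, nwgM×2, nwgm×2
nnWwGgmm×NnWwggMm grid (16·16=256): NnWWGgMm=8 NnWWGgmm=8 NnWWggMm=8 NnWWggmm=8 NnWwGgMm=16 NnWwGgmm=16 NnWwggMm=16 NnWwggmm=16 NnwwGgMm=8 NnwwGgmm=8 NnwwggMm=8 Nnwwggmm=8 nnWWGgMm=8 nnWWGgmm=8 nnWWggMm=8 nnWWggmm=8 nnWwGgMm=16 nnWwGgmm=16 nnWwggMm=16 nnWwggmm=16 nnwwGgMm=8 nnwwGgmm=8 nnwwggMm=8 nnwwggmm=8
nn ww gg M_ hits 8/256; gcd=8; 8÷8/256÷8 = 1/32

P(nn ww gg M_) = 1/32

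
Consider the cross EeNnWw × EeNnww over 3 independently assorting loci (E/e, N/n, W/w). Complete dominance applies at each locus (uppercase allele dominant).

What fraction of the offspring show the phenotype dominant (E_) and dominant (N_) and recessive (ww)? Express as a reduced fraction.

P(E_ N_ ww) = 9/32

EeNnWw gametes: ENW×1, ENw×1, EnW×1, Enw×1, eNW×1, eNw×1, enW×1, enw×1
EeNnww gametes: ENw×2, Enw×2, eNw×2, enw×2
EeNnWw×EeNnww grid (8·8=64): EENNWw=2 EENNww=2 EENnWw=4 EENnww=4 EEnnWw=2 EEnnww=2 EeNNWw=4 EeNNww=4 EeNnWw=8 EeNnww=8 EennWw=4 Eennww=4 eeNNWw=2 eeNNww=2 eeNnWw=4 eeNnww=4 eennWw=2 eennww=2
E_ N_ ww hits 18/64; gcd=2; 18÷2/64÷2 = 9/32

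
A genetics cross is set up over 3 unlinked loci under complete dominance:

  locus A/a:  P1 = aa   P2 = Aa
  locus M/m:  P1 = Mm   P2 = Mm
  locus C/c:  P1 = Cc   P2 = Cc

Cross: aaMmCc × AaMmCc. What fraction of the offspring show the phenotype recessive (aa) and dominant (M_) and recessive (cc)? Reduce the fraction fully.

P(aa M_ cc) = 3/32

aaMmCc gametes: aMC×2, aMc×2, amC×2, amc×2
AaMmCc gametes: AMC×1, AMc×1, AmC×1, Amc×1, aMC×1, aMc×1, amC×1, amc×1
aaMmCc×AaMmCc grid (8·8=64): AaMMCC=2 AaMMCc=4 AaMMcc=2 AaMmCC=4 AaMmCc=8 AaMmcc=4 AammCC=2 AammCc=4 Aammcc=2 aaMMCC=2 aaMMCc=4 aaMMcc=2 aaMmCC=4 aaMmCc=8 aaMmcc=4 aammCC=2 aammCc=4 aammcc=2
aa M_ cc hits 6/64; gcd=2; 6÷2/64÷2 = 3/32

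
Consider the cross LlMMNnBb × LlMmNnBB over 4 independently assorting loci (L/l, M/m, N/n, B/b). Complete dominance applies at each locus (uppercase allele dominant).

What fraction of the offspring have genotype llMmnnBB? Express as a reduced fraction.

LlMMNnBb gametes: LMNB×2, LMNb×2, LMnB×2, LMnb×2, lMNB×2, lMNb×2, lMnB×2, lMnb×2
LlMmNnBB gametes: LMNB×2, LMnB×2, LmNB×2, LmnB×2, lMNB×2, lMnB×2, lmNB×2, lmnB×2
LlMMNnBb×LlMmNnBB grid (16·16=256): LLMMNNBB=4 LLMMNNBb=4 LLMMNnBB=8 LLMMNnBb=8 LLMMnnBB=4 LLMMnnBb=4 LLMmNNBB=4 LLMmNNBb=4 LLMmNnBB=8 LLMmNnBb=8 LLMmnnBB=4 LLMmnnBb=4 LlMMNNBB=8 LlMMNNBb=8 LlMMNnBB=16 LlMMNnBb=16 LlMMnnBB=8 LlMMnnBb=8 LlMmNNBB=8 LlMmNNBb=8 LlMmNnBB=16 LlMmNnBb=16 LlMmnnBB=8 LlMmnnBb=8 llMMNNBB=4 llMMNNBb=4 llMMNnBB=8 llMMNnBb=8 llMMnnBB=4 llMMnnBb=4 llMmNNBB=4 llMmNNBb=4 llMmNnBB=8 llMmNnBb=8 llMmnnBB=4 llMmnnBb=4
llMmnnBB hits 4/256; gcd=4; 4÷4/256÷4 = 1/64

P(llMmnnBB) = 1/64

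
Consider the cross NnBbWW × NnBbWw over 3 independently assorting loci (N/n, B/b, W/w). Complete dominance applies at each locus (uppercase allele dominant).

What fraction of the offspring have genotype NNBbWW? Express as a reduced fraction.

NnBbWW gametes: NBW×2, NbW×2, nBW×2, nbW×2
NnBbWw gametes: NBW×1, NBw×1, NbW×1, Nbw×1, nBW×1, nBw×1, nbW×1, nbw×1
NnBbWW×NnBbWw grid (8·8=64): NNBBWW=2 NNBBWw=2 NNBbWW=4 NNBbWw=4 NNbbWW=2 NNbbWw=2 NnBBWW=4 NnBBWw=4 NnBbWW=8 NnBbWw=8 NnbbWW=4 NnbbWw=4 nnBBWW=2 nnBBWw=2 nnBbWW=4 nnBbWw=4 nnbbWW=2 nnbbWw=2
NNBbWW hits 4/64; gcd=4; 4÷4/64÷4 = 1/16

P(NNBbWW) = 1/16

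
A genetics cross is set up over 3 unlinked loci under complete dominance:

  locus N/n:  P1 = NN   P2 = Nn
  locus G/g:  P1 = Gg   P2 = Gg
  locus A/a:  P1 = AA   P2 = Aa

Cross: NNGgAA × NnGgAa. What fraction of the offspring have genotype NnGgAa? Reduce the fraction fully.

P(NnGgAa) = 1/8

NNGgAA gametes: NGA×4, NgA×4
NnGgAa gametes: NGA×1, NGa×1, NgA×1, Nga×1, nGA×1, nGa×1, ngA×1, nga×1
NNGgAA×NnGgAa grid (8·8=64): NNGGAA=4 NNGGAa=4 NNGgAA=8 NNGgAa=8 NNggAA=4 NNggAa=4 NnGGAA=4 NnGGAa=4 NnGgAA=8 NnGgAa=8 NnggAA=4 NnggAa=4
NnGgAa hits 8/64; gcd=8; 8÷8/64÷8 = 1/8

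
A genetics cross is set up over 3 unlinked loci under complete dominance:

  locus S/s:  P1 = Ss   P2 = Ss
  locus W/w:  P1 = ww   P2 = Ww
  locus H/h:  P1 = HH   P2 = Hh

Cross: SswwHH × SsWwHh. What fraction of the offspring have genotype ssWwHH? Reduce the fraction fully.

P(ssWwHH) = 1/16

SswwHH gametes: SwH×4, swH×4
SsWwHh gametes: SWH×1, SWh×1, SwH×1, Swh×1, sWH×1, sWh×1, swH×1, swh×1
SswwHH×SsWwHh grid (8·8=64): SSWwHH=4 SSWwHh=4 SSwwHH=4 SSwwHh=4 SsWwHH=8 SsWwHh=8 SswwHH=8 SswwHh=8 ssWwHH=4 ssWwHh=4 sswwHH=4 sswwHh=4
ssWwHH hits 4/64; gcd=4; 4÷4/64÷4 = 1/16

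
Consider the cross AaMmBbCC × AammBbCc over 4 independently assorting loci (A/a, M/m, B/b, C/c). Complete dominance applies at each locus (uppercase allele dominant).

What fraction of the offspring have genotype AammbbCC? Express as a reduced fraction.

P(AammbbCC) = 1/32

AaMmBbCC gametes: AMBC×2, AMbC×2, AmBC×2, AmbC×2, aMBC×2, aMbC×2, amBC×2, ambC×2
AammBbCc gametes: AmBC×2, AmBc×2, AmbC×2, Ambc×2, amBC×2, amBc×2, ambC×2, ambc×2
AaMmBbCC×AammBbCc grid (16·16=256): AAMmBBCC=4 AAMmBBCc=4 AAMmBbCC=8 AAMmBbCc=8 AAMmbbCC=4 AAMmbbCc=4 AAmmBBCC=4 AAmmBBCc=4 AAmmBbCC=8 AAmmBbCc=8 AAmmbbCC=4 AAmmbbCc=4 AaMmBBCC=8 AaMmBBCc=8 AaMmBbCC=16 AaMmBbCc=16 AaMmbbCC=8 AaMmbbCc=8 AammBBCC=8 AammBBCc=8 AammBbCC=16 AammBbCc=16 AammbbCC=8 AammbbCc=8 aaMmBBCC=4 aaMmBBCc=4 aaMmBbCC=8 aaMmBbCc=8 aaMmbbCC=4 aaMmbbCc=4 aammBBCC=4 aammBBCc=4 aammBbCC=8 aammBbCc=8 aammbbCC=4 aammbbCc=4
AammbbCC hits 8/256; gcd=8; 8÷8/256÷8 = 1/32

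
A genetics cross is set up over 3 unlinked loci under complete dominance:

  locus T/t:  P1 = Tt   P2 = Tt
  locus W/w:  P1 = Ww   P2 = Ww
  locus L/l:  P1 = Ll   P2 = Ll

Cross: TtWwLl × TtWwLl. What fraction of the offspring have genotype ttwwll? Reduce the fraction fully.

P(ttwwll) = 1/64

TtWwLl gametes: TWL×1, TWl×1, TwL×1, Twl×1, tWL×1, tWl×1, twL×1, twl×1
TtWwLl gametes: TWL×1, TWl×1, TwL×1, Twl×1, tWL×1, tWl×1, twL×1, twl×1
TtWwLl×TtWwLl grid (8·8=64): TTWWLL=1 TTWWLl=2 TTWWll=1 TTWwLL=2 TTWwLl=4 TTWwll=2 TTwwLL=1 TTwwLl=2 TTwwll=1 TtWWLL=2 TtWWLl=4 TtWWll=2 TtWwLL=4 TtWwLl=8 TtWwll=4 TtwwLL=2 TtwwLl=4 Ttwwll=2 ttWWLL=1 ttWWLl=2 ttWWll=1 ttWwLL=2 ttWwLl=4 ttWwll=2 ttwwLL=1 ttwwLl=2 ttwwll=1
ttwwll hits 1/64; gcd=1; 1÷1/64÷1 = 1/64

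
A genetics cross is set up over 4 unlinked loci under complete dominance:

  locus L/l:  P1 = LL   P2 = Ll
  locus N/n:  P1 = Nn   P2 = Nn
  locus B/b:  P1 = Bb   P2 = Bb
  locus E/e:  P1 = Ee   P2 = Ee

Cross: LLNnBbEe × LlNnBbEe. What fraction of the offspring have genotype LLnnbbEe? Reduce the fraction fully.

LLNnBbEe gametes: LNBE×2, LNBe×2, LNbE×2, LNbe×2, LnBE×2, LnBe×2, LnbE×2, Lnbe×2
LlNnBbEe gametes: LNBE×1, LNBe×1, LNbE×1, LNbe×1, LnBE×1, LnBe×1, LnbE×1, Lnbe×1, lNBE×1, lNBe×1, lNbE×1, lNbe×1, lnBE×1, lnBe×1, lnbE×1, lnbe×1
LLNnBbEe×LlNnBbEe grid (16·16=256): LLNNBBEE=2 LLNNBBEe=4 LLNNBBee=2 LLNNBbEE=4 LLNNBbEe=8 LLNNBbee=4 LLNNbbEE=2 LLNNbbEe=4 LLNNbbee=2 LLNnBBEE=4 LLNnBBEe=8 LLNnBBee=4 LLNnBbEE=8 LLNnBbEe=16 LLNnBbee=8 LLNnbbEE=4 LLNnbbEe=8 LLNnbbee=4 LLnnBBEE=2 LLnnBBEe=4 LLnnBBee=2 LLnnBbEE=4 LLnnBbEe=8 LLnnBbee=4 LLnnbbEE=2 LLnnbbEe=4 LLnnbbee=2 LlNNBBEE=2 LlNNBBEe=4 LlNNBBee=2 LlNNBbEE=4 LlNNBbEe=8 LlNNBbee=4 LlNNbbEE=2 LlNNbbEe=4 LlNNbbee=2 LlNnBBEE=4 LlNnBBEe=8 LlNnBBee=4 LlNnBbEE=8 LlNnBbEe=16 LlNnBbee=8 LlNnbbEE=4 LlNnbbEe=8 LlNnbbee=4 LlnnBBEE=2 LlnnBBEe=4 LlnnBBee=2 LlnnBbEE=4 LlnnBbEe=8 LlnnBbee=4 LlnnbbEE=2 LlnnbbEe=4 Llnnbbee=2
LLnnbbEe hits 4/256; gcd=4; 4÷4/256÷4 = 1/64

P(LLnnbbEe) = 1/64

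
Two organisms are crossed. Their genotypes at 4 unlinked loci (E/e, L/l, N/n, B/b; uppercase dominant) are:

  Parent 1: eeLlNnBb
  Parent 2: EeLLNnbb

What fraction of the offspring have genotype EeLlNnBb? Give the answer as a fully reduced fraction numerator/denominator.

eeLlNnBb gametes: eLNB×2, eLNb×2, eLnB×2, eLnb×2, elNB×2, elNb×2, elnB×2, elnb×2
EeLLNnbb gametes: ELNb×4, ELnb×4, eLNb×4, eLnb×4
eeLlNnBb×EeLLNnbb grid (16·16=256): EeLLNNBb=8 EeLLNNbb=8 EeLLNnBb=16 EeLLNnbb=16 EeLLnnBb=8 EeLLnnbb=8 EeLlNNBb=8 EeLlNNbb=8 EeLlNnBb=16 EeLlNnbb=16 EeLlnnBb=8 EeLlnnbb=8 eeLLNNBb=8 eeLLNNbb=8 eeLLNnBb=16 eeLLNnbb=16 eeLLnnBb=8 eeLLnnbb=8 eeLlNNBb=8 eeLlNNbb=8 eeLlNnBb=16 eeLlNnbb=16 eeLlnnBb=8 eeLlnnbb=8
EeLlNnBb hits 16/256; gcd=16; 16÷16/256÷16 = 1/16

P(EeLlNnBb) = 1/16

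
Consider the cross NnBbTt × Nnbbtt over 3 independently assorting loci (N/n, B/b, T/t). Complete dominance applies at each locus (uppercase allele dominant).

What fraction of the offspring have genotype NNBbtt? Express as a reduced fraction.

P(NNBbtt) = 1/16

NnBbTt gametes: NBT×1, NBt×1, NbT×1, Nbt×1, nBT×1, nBt×1, nbT×1, nbt×1
Nnbbtt gametes: Nbt×4, nbt×4
NnBbTt×Nnbbtt grid (8·8=64): NNBbTt=4 NNBbtt=4 NNbbTt=4 NNbbtt=4 NnBbTt=8 NnBbtt=8 NnbbTt=8 Nnbbtt=8 nnBbTt=4 nnBbtt=4 nnbbTt=4 nnbbtt=4
NNBbtt hits 4/64; gcd=4; 4÷4/64÷4 = 1/16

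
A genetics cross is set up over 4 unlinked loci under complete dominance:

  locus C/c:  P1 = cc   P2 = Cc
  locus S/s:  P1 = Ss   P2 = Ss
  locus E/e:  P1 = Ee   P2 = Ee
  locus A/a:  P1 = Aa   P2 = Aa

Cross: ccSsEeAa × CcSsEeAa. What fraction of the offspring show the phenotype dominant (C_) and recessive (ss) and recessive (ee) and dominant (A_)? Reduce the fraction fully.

ccSsEeAa gametes: cSEA×2, cSEa×2, cSeA×2, cSea×2, csEA×2, csEa×2, cseA×2, csea×2
CcSsEeAa gametes: CSEA×1, CSEa×1, CSeA×1, CSea×1, CsEA×1, CsEa×1, CseA×1, Csea×1, cSEA×1, cSEa×1, cSeA×1, cSea×1, csEA×1, csEa×1, cseA×1, csea×1
ccSsEeAa×CcSsEeAa grid (16·16=256): CcSSEEAA=2 CcSSEEAa=4 CcSSEEaa=2 CcSSEeAA=4 CcSSEeAa=8 CcSSEeaa=4 CcSSeeAA=2 CcSSeeAa=4 CcSSeeaa=2 CcSsEEAA=4 CcSsEEAa=8 CcSsEEaa=4 CcSsEeAA=8 CcSsEeAa=16 CcSsEeaa=8 CcSseeAA=4 CcSseeAa=8 CcSseeaa=4 CcssEEAA=2 CcssEEAa=4 CcssEEaa=2 CcssEeAA=4 CcssEeAa=8 CcssEeaa=4 CcsseeAA=2 CcsseeAa=4 Ccsseeaa=2 ccSSEEAA=2 ccSSEEAa=4 ccSSEEaa=2 ccSSEeAA=4 ccSSEeAa=8 ccSSEeaa=4 ccSSeeAA=2 ccSSeeAa=4 ccSSeeaa=2 ccSsEEAA=4 ccSsEEAa=8 ccSsEEaa=4 ccSsEeAA=8 ccSsEeAa=16 ccSsEeaa=8 ccSseeAA=4 ccSseeAa=8 ccSseeaa=4 ccssEEAA=2 ccssEEAa=4 ccssEEaa=2 ccssEeAA=4 ccssEeAa=8 ccssEeaa=4 ccsseeAA=2 ccsseeAa=4 ccsseeaa=2
C_ ss ee A_ hits 6/256; gcd=2; 6÷2/256÷2 = 3/128

P(C_ ss ee A_) = 3/128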